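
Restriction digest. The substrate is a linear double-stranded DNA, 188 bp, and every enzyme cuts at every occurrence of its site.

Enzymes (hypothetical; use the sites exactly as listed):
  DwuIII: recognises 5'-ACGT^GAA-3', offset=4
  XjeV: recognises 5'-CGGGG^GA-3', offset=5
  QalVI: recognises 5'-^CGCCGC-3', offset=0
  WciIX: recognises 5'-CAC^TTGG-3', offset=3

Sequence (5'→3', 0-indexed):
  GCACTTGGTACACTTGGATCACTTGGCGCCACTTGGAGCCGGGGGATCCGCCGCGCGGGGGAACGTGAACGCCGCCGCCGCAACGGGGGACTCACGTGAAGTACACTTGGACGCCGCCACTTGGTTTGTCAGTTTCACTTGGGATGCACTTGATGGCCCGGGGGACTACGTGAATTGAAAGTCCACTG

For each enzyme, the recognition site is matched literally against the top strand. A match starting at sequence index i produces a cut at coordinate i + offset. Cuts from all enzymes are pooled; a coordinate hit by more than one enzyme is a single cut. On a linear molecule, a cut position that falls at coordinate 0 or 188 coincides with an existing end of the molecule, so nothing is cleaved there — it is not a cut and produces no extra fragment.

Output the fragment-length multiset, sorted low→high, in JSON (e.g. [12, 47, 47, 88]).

Scan for sites:
  DwuIII ACGTGAA/4: at [62, 93, 167] ⇒ [66, 97, 171]
  XjeV CGGGGGA/5: at [39, 55, 83, 158] ⇒ [44, 60, 88, 163]
  QalVI CGCCGC/0: at [48, 69, 72, 75, 111] ⇒ [48, 69, 72, 75, 111]
  WciIX CACTTGG/3: at [1, 10, 19, 29, 103, 117, 135] ⇒ [4, 13, 22, 32, 106, 120, 138]

All cut coordinates (distinct, sorted): [4, 13, 22, 32, 44, 48, 60, 66, 69, 72, 75, 88, 97, 106, 111, 120, 138, 163, 171]

Fragments:
  [0,4): 4 bp
  [4,13): 9 bp
  [13,22): 9 bp
  [22,32): 10 bp
  [32,44): 12 bp
  [44,48): 4 bp
  [48,60): 12 bp
  [60,66): 6 bp
  [66,69): 3 bp
  [69,72): 3 bp
  [72,75): 3 bp
  [75,88): 13 bp
  [88,97): 9 bp
  [97,106): 9 bp
  [106,111): 5 bp
  [111,120): 9 bp
  [120,138): 18 bp
  [138,163): 25 bp
  [163,171): 8 bp
  [171,188): 17 bp

[3,3,3,4,4,5,6,8,9,9,9,9,9,10,12,12,13,17,18,25]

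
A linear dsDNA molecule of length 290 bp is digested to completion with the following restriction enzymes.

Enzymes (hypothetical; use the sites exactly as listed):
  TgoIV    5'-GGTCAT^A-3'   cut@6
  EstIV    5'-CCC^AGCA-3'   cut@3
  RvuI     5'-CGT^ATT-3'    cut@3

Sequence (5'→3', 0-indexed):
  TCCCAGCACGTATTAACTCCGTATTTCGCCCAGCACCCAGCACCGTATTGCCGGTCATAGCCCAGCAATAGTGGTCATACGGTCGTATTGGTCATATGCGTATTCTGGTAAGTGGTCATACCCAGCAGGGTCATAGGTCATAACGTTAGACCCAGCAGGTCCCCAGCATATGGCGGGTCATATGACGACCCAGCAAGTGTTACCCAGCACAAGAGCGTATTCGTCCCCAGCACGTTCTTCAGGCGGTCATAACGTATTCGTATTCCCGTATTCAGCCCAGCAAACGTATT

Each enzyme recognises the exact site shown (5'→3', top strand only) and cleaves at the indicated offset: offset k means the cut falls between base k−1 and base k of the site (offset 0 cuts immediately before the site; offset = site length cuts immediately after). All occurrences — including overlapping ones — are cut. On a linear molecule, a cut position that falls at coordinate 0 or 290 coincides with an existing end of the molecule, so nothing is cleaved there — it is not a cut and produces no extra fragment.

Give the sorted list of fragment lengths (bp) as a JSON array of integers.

[3,4,4,5,5,6,6,7,7,7,8,8,8,9,9,9,9,10,10,11,11,11,12,12,13,14,15,17,18,22]

Site scan:
  TgoIV (GGTCATA, off=6): starts [52, 72, 89, 113, 128, 135, 175, 244] → cuts [58, 78, 95, 119, 134, 141, 181, 250]
  EstIV (CCCAGCA, off=3): starts [1, 28, 35, 60, 120, 150, 161, 188, 202, 225, 275] → cuts [4, 31, 38, 63, 123, 153, 164, 191, 205, 228, 278]
  RvuI (CGTATT, off=3): starts [8, 19, 43, 83, 98, 215, 252, 258, 266, 284] → cuts [11, 22, 46, 86, 101, 218, 255, 261, 269, 287]

All cut coordinates (distinct, sorted): [4, 11, 22, 31, 38, 46, 58, 63, 78, 86, 95, 101, 119, 123, 134, 141, 153, 164, 181, 191, 205, 218, 228, 250, 255, 261, 269, 278, 287]

Fragments:
  [0,4): 4 bp
  [4,11): 7 bp
  [11,22): 11 bp
  [22,31): 9 bp
  [31,38): 7 bp
  [38,46): 8 bp
  [46,58): 12 bp
  [58,63): 5 bp
  [63,78): 15 bp
  [78,86): 8 bp
  [86,95): 9 bp
  [95,101): 6 bp
  [101,119): 18 bp
  [119,123): 4 bp
  [123,134): 11 bp
  [134,141): 7 bp
  [141,153): 12 bp
  [153,164): 11 bp
  [164,181): 17 bp
  [181,191): 10 bp
  [191,205): 14 bp
  [205,218): 13 bp
  [218,228): 10 bp
  [228,250): 22 bp
  [250,255): 5 bp
  [255,261): 6 bp
  [261,269): 8 bp
  [269,278): 9 bp
  [278,287): 9 bp
  [287,290): 3 bp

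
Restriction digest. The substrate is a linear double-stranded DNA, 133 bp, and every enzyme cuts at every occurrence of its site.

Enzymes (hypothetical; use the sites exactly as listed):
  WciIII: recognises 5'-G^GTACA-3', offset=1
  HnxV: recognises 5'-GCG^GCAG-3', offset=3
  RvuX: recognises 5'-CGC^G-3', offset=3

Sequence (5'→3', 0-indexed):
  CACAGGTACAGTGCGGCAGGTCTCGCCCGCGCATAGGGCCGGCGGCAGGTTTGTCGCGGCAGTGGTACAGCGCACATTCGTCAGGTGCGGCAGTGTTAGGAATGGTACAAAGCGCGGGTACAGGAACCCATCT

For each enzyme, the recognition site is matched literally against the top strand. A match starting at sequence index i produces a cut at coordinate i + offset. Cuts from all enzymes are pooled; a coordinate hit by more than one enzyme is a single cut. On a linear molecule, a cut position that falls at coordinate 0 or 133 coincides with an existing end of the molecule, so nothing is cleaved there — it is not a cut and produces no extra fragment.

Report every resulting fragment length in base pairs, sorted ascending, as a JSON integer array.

Scan for sites:
  WciIII (GGTACA, off=1): starts [4, 63, 103, 116] → cuts [5, 64, 104, 117]
  HnxV (GCGGCAG, off=3): starts [12, 41, 55, 86] → cuts [15, 44, 58, 89]
  RvuX (CGCG, off=3): starts [27, 54, 112] → cuts [30, 57, 115]

All cut coordinates (distinct, sorted): [5, 15, 30, 44, 57, 58, 64, 89, 104, 115, 117]

Fragments:
  [0,5): 5 bp
  [5,15): 10 bp
  [15,30): 15 bp
  [30,44): 14 bp
  [44,57): 13 bp
  [57,58): 1 bp
  [58,64): 6 bp
  [64,89): 25 bp
  [89,104): 15 bp
  [104,115): 11 bp
  [115,117): 2 bp
  [117,133): 16 bp

[1,2,5,6,10,11,13,14,15,15,16,25]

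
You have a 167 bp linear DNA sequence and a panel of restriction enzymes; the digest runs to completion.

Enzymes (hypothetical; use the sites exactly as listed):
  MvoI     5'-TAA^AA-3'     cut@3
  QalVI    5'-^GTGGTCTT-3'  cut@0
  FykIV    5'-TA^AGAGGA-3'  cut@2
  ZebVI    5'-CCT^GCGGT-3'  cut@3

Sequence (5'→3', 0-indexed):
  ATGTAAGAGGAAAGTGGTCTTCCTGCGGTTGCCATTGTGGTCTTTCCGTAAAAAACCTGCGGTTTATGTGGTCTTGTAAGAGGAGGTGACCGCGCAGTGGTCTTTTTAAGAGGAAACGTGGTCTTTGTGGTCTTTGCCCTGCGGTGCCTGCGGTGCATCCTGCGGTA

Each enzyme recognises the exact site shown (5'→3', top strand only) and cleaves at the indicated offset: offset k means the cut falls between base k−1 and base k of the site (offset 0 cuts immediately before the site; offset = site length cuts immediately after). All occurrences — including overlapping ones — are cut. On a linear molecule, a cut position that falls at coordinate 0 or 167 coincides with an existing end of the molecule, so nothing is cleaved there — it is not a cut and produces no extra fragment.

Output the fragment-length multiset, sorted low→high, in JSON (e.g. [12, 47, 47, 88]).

[5,6,7,8,9,9,9,9,11,11,12,12,12,14,15,18]

Per-enzyme occurrences:
  MvoI TAAAA/3: at [48] ⇒ [51]
  QalVI GTGGTCTT/0: at [13, 36, 67, 96, 117, 126] ⇒ [13, 36, 67, 96, 117, 126]
  FykIV TAAGAGGA/2: at [3, 76, 106] ⇒ [5, 78, 108]
  ZebVI CCTGCGGT/3: at [21, 55, 137, 146, 158] ⇒ [24, 58, 140, 149, 161]

Pooled cuts: [5, 13, 24, 36, 51, 58, 67, 78, 96, 108, 117, 126, 140, 149, 161]

Fragment lengths:
  [0,5): 5 bp
  [5,13): 8 bp
  [13,24): 11 bp
  [24,36): 12 bp
  [36,51): 15 bp
  [51,58): 7 bp
  [58,67): 9 bp
  [67,78): 11 bp
  [78,96): 18 bp
  [96,108): 12 bp
  [108,117): 9 bp
  [117,126): 9 bp
  [126,140): 14 bp
  [140,149): 9 bp
  [149,161): 12 bp
  [161,167): 6 bp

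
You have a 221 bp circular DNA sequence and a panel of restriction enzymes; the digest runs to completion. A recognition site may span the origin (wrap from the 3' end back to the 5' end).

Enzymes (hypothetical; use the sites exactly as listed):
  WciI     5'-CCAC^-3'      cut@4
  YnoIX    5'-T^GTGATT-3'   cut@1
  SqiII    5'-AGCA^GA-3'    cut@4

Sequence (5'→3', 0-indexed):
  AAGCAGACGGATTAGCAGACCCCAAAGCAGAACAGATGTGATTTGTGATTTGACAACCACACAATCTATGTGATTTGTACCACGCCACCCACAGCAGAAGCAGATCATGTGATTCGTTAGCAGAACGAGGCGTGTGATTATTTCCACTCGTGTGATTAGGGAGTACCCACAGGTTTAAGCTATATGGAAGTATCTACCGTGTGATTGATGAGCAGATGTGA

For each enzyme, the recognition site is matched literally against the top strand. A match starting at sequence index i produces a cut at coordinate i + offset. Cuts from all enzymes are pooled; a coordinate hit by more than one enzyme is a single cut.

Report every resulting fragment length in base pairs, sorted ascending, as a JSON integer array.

Site scan:
  WciI CCAC/4: at [56, 79, 84, 88, 143, 166] ⇒ [60, 83, 88, 92, 147, 170]
  YnoIX TGTGATT/1: at [36, 43, 68, 107, 132, 150, 199] ⇒ [37, 44, 69, 108, 133, 151, 200]
  SqiII AGCAGA/4: at [1, 13, 25, 92, 98, 118, 210] ⇒ [5, 17, 29, 96, 102, 122, 214]

Pooled cuts: [5, 17, 29, 37, 44, 60, 69, 83, 88, 92, 96, 102, 108, 122, 133, 147, 151, 170, 200, 214]

Fragments:
  5→17: 12 bp
  17→29: 12 bp
  29→37: 8 bp
  37→44: 7 bp
  44→60: 16 bp
  60→69: 9 bp
  69→83: 14 bp
  83→88: 5 bp
  88→92: 4 bp
  92→96: 4 bp
  96→102: 6 bp
  102→108: 6 bp
  108→122: 14 bp
  122→133: 11 bp
  133→147: 14 bp
  147→151: 4 bp
  151→170: 19 bp
  170→200: 30 bp
  200→214: 14 bp
  214→5 (wrap): 221-214+5 = 12 bp

[4,4,4,5,6,6,7,8,9,11,12,12,12,14,14,14,14,16,19,30]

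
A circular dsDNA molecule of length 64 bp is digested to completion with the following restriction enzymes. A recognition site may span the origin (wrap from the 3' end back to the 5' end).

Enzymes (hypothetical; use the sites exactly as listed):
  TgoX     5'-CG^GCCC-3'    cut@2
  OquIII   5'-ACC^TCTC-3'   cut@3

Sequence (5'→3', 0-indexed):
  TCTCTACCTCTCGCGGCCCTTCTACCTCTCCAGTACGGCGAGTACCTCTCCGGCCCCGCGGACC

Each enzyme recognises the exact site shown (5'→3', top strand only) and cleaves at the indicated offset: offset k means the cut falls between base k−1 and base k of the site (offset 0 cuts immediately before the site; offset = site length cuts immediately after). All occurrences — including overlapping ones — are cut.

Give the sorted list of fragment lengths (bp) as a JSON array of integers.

Site scan:
  TgoX (CGGCCC, off=2): starts [13, 50] → cuts [15, 52]
  OquIII (ACCTCTC, off=3): starts [5, 23, 43, 61] → cuts [0, 8, 26, 46]

All cut coordinates (distinct, sorted): [0, 8, 15, 26, 46, 52]

Fragments:
  0→8: 8 bp
  8→15: 7 bp
  15→26: 11 bp
  26→46: 20 bp
  46→52: 6 bp
  52→0 (wrap): 64-52+0 = 12 bp

[6,7,8,11,12,20]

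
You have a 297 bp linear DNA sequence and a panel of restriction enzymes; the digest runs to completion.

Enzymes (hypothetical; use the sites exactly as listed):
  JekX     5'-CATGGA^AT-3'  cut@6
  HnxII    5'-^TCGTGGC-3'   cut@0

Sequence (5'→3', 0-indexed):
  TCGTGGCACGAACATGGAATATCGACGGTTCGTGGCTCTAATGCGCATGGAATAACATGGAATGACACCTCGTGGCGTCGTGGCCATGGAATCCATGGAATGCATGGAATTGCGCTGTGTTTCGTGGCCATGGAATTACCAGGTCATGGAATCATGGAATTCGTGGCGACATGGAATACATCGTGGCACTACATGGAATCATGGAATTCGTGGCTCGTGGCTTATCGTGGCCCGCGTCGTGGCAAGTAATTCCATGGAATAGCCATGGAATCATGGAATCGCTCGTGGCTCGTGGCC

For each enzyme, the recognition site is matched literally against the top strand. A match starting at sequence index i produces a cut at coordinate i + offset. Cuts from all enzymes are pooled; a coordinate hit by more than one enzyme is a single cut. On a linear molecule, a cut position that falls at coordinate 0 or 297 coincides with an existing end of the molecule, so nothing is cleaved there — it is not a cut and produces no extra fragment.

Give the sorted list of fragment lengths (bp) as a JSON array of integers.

Site scan:
  JekX (CATGGAAT, off=6): starts [12, 45, 55, 84, 93, 102, 128, 144, 152, 169, 191, 199, 252, 263, 271] → cuts [18, 51, 61, 90, 99, 108, 134, 150, 158, 175, 197, 205, 258, 269, 277]
  HnxII (TCGTGGC, off=0): starts [0, 29, 69, 77, 121, 160, 180, 207, 214, 224, 236, 282, 289] → cuts [29, 69, 77, 121, 160, 180, 207, 214, 224, 236, 282, 289] (position 0 is a terminus of the linear molecule — no cut)

Pooled cuts: [18, 29, 51, 61, 69, 77, 90, 99, 108, 121, 134, 150, 158, 160, 175, 180, 197, 205, 207, 214, 224, 236, 258, 269, 277, 282, 289]

Fragments:
  [0,18): 18 bp
  [18,29): 11 bp
  [29,51): 22 bp
  [51,61): 10 bp
  [61,69): 8 bp
  [69,77): 8 bp
  [77,90): 13 bp
  [90,99): 9 bp
  [99,108): 9 bp
  [108,121): 13 bp
  [121,134): 13 bp
  [134,150): 16 bp
  [150,158): 8 bp
  [158,160): 2 bp
  [160,175): 15 bp
  [175,180): 5 bp
  [180,197): 17 bp
  [197,205): 8 bp
  [205,207): 2 bp
  [207,214): 7 bp
  [214,224): 10 bp
  [224,236): 12 bp
  [236,258): 22 bp
  [258,269): 11 bp
  [269,277): 8 bp
  [277,282): 5 bp
  [282,289): 7 bp
  [289,297): 8 bp

[2,2,5,5,7,7,8,8,8,8,8,8,9,9,10,10,11,11,12,13,13,13,15,16,17,18,22,22]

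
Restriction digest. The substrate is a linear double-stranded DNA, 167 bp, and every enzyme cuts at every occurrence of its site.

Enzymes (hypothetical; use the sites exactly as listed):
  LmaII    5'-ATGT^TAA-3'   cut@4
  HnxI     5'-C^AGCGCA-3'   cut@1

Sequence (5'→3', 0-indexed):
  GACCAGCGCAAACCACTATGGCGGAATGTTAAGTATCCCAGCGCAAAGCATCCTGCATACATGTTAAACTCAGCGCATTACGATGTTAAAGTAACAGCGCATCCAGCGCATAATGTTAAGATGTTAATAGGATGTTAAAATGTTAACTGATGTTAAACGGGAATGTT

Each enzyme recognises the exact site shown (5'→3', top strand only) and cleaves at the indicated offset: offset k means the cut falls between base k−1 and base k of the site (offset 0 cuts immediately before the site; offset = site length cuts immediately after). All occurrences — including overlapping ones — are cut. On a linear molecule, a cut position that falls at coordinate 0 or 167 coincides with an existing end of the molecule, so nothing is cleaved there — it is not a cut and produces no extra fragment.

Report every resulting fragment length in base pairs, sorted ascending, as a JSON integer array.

Site scan:
  LmaII ATGTTAA/4: at [25, 60, 82, 112, 120, 131, 139, 149] ⇒ [29, 64, 86, 116, 124, 135, 143, 153]
  HnxI CAGCGCA/1: at [3, 38, 70, 94, 103] ⇒ [4, 39, 71, 95, 104]

All cut coordinates (distinct, sorted): [4, 29, 39, 64, 71, 86, 95, 104, 116, 124, 135, 143, 153]

Fragments:
  [0,4): 4 bp
  [4,29): 25 bp
  [29,39): 10 bp
  [39,64): 25 bp
  [64,71): 7 bp
  [71,86): 15 bp
  [86,95): 9 bp
  [95,104): 9 bp
  [104,116): 12 bp
  [116,124): 8 bp
  [124,135): 11 bp
  [135,143): 8 bp
  [143,153): 10 bp
  [153,167): 14 bp

[4,7,8,8,9,9,10,10,11,12,14,15,25,25]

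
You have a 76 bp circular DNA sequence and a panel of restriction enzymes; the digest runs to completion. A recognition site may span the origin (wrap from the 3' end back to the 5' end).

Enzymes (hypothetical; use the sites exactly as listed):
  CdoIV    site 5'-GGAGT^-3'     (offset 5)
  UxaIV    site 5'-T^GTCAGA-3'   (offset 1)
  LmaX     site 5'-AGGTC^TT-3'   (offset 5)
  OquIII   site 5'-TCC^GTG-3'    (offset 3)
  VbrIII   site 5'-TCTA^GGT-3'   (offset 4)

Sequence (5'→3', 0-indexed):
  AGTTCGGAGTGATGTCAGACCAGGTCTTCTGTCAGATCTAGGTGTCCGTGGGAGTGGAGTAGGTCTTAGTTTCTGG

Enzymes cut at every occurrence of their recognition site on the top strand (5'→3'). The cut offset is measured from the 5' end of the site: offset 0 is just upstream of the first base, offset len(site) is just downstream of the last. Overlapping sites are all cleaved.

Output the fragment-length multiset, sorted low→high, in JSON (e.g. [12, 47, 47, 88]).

[3,4,5,5,7,7,8,10,13,14]

Site scan:
  CdoIV GGAGT/5: at [5, 50, 55, 74] ⇒ [3, 10, 55, 60]
  UxaIV TGTCAGA/1: at [12, 29] ⇒ [13, 30]
  LmaX AGGTCTT/5: at [21, 60] ⇒ [26, 65]
  OquIII TCCGTG/3: at [44] ⇒ [47]
  VbrIII TCTAGGT/4: at [36] ⇒ [40]

Pooled cuts: [3, 10, 13, 26, 30, 40, 47, 55, 60, 65]

Fragments:
  3→10: 7 bp
  10→13: 3 bp
  13→26: 13 bp
  26→30: 4 bp
  30→40: 10 bp
  40→47: 7 bp
  47→55: 8 bp
  55→60: 5 bp
  60→65: 5 bp
  65→3 (wrap): 76-65+3 = 14 bp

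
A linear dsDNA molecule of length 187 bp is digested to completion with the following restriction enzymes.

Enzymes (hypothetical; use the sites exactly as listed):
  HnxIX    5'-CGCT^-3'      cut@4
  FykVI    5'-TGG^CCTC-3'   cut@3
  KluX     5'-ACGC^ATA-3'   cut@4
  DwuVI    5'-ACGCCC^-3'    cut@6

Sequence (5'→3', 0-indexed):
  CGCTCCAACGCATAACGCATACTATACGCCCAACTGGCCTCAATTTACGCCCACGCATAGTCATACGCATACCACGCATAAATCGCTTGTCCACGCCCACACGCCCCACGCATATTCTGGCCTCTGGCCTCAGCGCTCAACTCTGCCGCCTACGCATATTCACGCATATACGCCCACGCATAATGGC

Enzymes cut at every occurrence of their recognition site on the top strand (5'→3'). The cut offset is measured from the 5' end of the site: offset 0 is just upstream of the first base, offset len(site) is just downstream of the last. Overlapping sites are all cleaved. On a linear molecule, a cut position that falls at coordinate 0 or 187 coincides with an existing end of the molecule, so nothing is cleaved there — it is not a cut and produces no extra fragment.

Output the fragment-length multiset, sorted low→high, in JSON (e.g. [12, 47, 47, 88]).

Scan for sites:
  HnxIX (CGCT, off=4): starts [0, 83, 133] → cuts [4, 87, 137]
  FykVI (TGGCCTC, off=3): starts [34, 117, 124] → cuts [37, 120, 127]
  KluX (ACGCATA, off=4): starts [7, 14, 52, 64, 73, 107, 151, 161, 175] → cuts [11, 18, 56, 68, 77, 111, 155, 165, 179]
  DwuVI (ACGCCC, off=6): starts [25, 46, 92, 100, 169] → cuts [31, 52, 98, 106, 175]

Pooled cuts: [4, 11, 18, 31, 37, 52, 56, 68, 77, 87, 98, 106, 111, 120, 127, 137, 155, 165, 175, 179]

Fragment lengths:
  [0,4): 4 bp
  [4,11): 7 bp
  [11,18): 7 bp
  [18,31): 13 bp
  [31,37): 6 bp
  [37,52): 15 bp
  [52,56): 4 bp
  [56,68): 12 bp
  [68,77): 9 bp
  [77,87): 10 bp
  [87,98): 11 bp
  [98,106): 8 bp
  [106,111): 5 bp
  [111,120): 9 bp
  [120,127): 7 bp
  [127,137): 10 bp
  [137,155): 18 bp
  [155,165): 10 bp
  [165,175): 10 bp
  [175,179): 4 bp
  [179,187): 8 bp

[4,4,4,5,6,7,7,7,8,8,9,9,10,10,10,10,11,12,13,15,18]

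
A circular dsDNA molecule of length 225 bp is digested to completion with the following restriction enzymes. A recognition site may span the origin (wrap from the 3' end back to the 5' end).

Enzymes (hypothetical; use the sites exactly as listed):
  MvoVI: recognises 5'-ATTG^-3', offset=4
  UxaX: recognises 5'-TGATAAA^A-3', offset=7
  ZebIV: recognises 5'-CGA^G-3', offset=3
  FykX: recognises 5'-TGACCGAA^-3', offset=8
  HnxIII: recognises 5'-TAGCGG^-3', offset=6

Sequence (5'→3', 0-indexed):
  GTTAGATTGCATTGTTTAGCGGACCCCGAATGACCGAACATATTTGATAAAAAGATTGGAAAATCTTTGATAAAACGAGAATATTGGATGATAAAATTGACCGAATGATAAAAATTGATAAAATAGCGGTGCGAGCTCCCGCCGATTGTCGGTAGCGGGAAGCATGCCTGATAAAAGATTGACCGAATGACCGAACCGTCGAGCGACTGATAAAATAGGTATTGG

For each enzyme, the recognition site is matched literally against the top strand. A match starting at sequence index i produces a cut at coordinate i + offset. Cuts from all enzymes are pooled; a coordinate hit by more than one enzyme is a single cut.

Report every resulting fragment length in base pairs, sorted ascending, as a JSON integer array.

[4,4,5,5,5,5,6,6,6,7,7,7,7,8,8,8,9,10,10,10,12,13,14,16,16,17]

Scan for sites:
  MvoVI (ATTG, off=4): starts [5, 10, 54, 82, 95, 113, 144, 177, 220] → cuts [9, 14, 58, 86, 99, 117, 148, 181, 224]
  UxaX (TGATAAAA, off=7): starts [44, 67, 88, 105, 115, 168, 207] → cuts [51, 74, 95, 112, 122, 175, 214]
  ZebIV (CGAG, off=3): starts [75, 131, 199] → cuts [78, 134, 202]
  FykX (TGACCGAA, off=8): starts [30, 97, 179, 187] → cuts [38, 105, 187, 195]
  HnxIII (TAGCGG, off=6): starts [16, 123, 152] → cuts [22, 129, 158]

All cut coordinates (distinct, sorted): [9, 14, 22, 38, 51, 58, 74, 78, 86, 95, 99, 105, 112, 117, 122, 129, 134, 148, 158, 175, 181, 187, 195, 202, 214, 224]

Fragment lengths:
  9→14: 5 bp
  14→22: 8 bp
  22→38: 16 bp
  38→51: 13 bp
  51→58: 7 bp
  58→74: 16 bp
  74→78: 4 bp
  78→86: 8 bp
  86→95: 9 bp
  95→99: 4 bp
  99→105: 6 bp
  105→112: 7 bp
  112→117: 5 bp
  117→122: 5 bp
  122→129: 7 bp
  129→134: 5 bp
  134→148: 14 bp
  148→158: 10 bp
  158→175: 17 bp
  175→181: 6 bp
  181→187: 6 bp
  187→195: 8 bp
  195→202: 7 bp
  202→214: 12 bp
  214→224: 10 bp
  224→9 (wrap): 225-224+9 = 10 bp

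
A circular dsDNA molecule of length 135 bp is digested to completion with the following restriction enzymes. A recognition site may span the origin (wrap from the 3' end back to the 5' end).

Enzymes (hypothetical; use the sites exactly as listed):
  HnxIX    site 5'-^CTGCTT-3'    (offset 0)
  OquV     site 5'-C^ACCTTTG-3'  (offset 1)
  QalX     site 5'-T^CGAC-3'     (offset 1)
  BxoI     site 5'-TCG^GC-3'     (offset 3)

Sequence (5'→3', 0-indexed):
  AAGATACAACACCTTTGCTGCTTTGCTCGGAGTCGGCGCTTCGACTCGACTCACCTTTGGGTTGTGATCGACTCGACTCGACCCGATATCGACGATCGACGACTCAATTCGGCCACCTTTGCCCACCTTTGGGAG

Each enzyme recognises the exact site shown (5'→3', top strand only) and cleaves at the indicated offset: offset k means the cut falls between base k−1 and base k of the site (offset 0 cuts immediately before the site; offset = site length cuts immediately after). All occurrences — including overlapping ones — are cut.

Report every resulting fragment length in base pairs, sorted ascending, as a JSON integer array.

[3,5,5,5,6,6,7,7,10,11,15,16,18,21]

Scan for sites:
  HnxIX (CTGCTT, off=0): starts [17] → cuts [17]
  OquV (CACCTTTG, off=1): starts [9, 51, 113, 123] → cuts [10, 52, 114, 124]
  QalX (TCGAC, off=1): starts [40, 45, 67, 72, 77, 88, 95] → cuts [41, 46, 68, 73, 78, 89, 96]
  BxoI (TCGGC, off=3): starts [32, 108] → cuts [35, 111]

Pooled cuts: [10, 17, 35, 41, 46, 52, 68, 73, 78, 89, 96, 111, 114, 124]

Fragments:
  10→17: 7 bp
  17→35: 18 bp
  35→41: 6 bp
  41→46: 5 bp
  46→52: 6 bp
  52→68: 16 bp
  68→73: 5 bp
  73→78: 5 bp
  78→89: 11 bp
  89→96: 7 bp
  96→111: 15 bp
  111→114: 3 bp
  114→124: 10 bp
  124→10 (wrap): 135-124+10 = 21 bp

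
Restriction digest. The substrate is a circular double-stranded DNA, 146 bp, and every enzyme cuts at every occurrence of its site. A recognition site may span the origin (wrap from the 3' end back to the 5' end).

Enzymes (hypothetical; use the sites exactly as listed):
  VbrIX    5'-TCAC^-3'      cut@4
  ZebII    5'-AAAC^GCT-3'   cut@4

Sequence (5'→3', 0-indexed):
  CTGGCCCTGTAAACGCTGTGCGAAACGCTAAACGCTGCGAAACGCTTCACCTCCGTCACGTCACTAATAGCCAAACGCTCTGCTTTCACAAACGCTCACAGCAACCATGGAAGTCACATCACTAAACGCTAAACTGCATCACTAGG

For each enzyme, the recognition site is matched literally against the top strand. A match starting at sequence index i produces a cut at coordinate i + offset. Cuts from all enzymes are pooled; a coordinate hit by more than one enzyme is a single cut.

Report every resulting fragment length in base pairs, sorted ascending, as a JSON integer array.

[4,5,5,5,6,7,7,9,10,12,12,13,15,18,18]

Scan for sites:
  VbrIX (TCAC, off=4): starts [46, 55, 60, 85, 95, 113, 118, 138] → cuts [50, 59, 64, 89, 99, 117, 122, 142]
  ZebII (AAACGCT, off=4): starts [10, 22, 29, 39, 72, 89, 123] → cuts [14, 26, 33, 43, 76, 93, 127]

Pooled cuts: [14, 26, 33, 43, 50, 59, 64, 76, 89, 93, 99, 117, 122, 127, 142]

Fragment lengths:
  14→26: 12 bp
  26→33: 7 bp
  33→43: 10 bp
  43→50: 7 bp
  50→59: 9 bp
  59→64: 5 bp
  64→76: 12 bp
  76→89: 13 bp
  89→93: 4 bp
  93→99: 6 bp
  99→117: 18 bp
  117→122: 5 bp
  122→127: 5 bp
  127→142: 15 bp
  142→14 (wrap): 146-142+14 = 18 bp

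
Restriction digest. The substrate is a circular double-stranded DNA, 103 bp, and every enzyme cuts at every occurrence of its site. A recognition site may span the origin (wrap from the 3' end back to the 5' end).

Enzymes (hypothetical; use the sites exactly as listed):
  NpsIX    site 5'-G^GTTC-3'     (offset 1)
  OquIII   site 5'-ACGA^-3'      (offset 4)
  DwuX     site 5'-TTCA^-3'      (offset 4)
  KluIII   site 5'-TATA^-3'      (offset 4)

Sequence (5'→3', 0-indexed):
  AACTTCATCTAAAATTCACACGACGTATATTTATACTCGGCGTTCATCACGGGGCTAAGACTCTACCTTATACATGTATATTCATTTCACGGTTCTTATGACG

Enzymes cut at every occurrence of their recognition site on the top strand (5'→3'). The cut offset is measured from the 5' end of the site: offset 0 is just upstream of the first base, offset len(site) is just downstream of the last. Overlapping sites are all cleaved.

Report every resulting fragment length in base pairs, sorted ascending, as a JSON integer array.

Per-enzyme occurrences:
  NpsIX (GGTTC, off=1): starts [90] → cuts [91]
  OquIII (ACGA, off=4): starts [19, 100] → cuts [1, 23]
  DwuX (TTCA, off=4): starts [3, 14, 42, 80, 85] → cuts [7, 18, 46, 84, 89]
  KluIII (TATA, off=4): starts [25, 31, 68, 76] → cuts [29, 35, 72, 80]

Pooled cuts: [1, 7, 18, 23, 29, 35, 46, 72, 80, 84, 89, 91]

Fragment lengths:
  1→7: 6 bp
  7→18: 11 bp
  18→23: 5 bp
  23→29: 6 bp
  29→35: 6 bp
  35→46: 11 bp
  46→72: 26 bp
  72→80: 8 bp
  80→84: 4 bp
  84→89: 5 bp
  89→91: 2 bp
  91→1 (wrap): 103-91+1 = 13 bp

[2,4,5,5,6,6,6,8,11,11,13,26]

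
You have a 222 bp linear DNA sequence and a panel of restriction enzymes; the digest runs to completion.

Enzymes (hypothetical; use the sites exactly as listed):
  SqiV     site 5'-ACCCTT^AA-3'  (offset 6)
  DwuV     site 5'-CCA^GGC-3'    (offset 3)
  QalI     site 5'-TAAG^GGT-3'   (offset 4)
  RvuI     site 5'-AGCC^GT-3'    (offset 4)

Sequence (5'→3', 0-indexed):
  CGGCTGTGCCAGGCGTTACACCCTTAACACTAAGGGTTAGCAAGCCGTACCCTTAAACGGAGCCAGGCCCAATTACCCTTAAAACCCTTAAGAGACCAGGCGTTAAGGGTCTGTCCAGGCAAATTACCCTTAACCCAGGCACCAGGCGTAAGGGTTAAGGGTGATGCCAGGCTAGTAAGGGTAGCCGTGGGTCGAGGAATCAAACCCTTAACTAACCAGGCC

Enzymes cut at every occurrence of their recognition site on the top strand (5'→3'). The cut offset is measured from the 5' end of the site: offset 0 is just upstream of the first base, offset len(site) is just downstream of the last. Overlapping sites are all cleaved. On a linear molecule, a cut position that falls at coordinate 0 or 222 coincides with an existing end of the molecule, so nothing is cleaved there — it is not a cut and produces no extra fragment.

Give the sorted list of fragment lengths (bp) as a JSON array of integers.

[4,6,7,7,7,8,8,9,9,9,9,9,10,10,10,11,11,12,14,14,15,23]

Scan for sites:
  SqiV ACCCTTAA/6: at [19, 48, 74, 83, 125, 203] ⇒ [25, 54, 80, 89, 131, 209]
  DwuV CCAGGC/3: at [8, 62, 95, 114, 134, 141, 166, 215] ⇒ [11, 65, 98, 117, 137, 144, 169, 218]
  QalI TAAGGGT/4: at [30, 103, 148, 155, 175] ⇒ [34, 107, 152, 159, 179]
  RvuI AGCCGT/4: at [42, 182] ⇒ [46, 186]

All cut coordinates (distinct, sorted): [11, 25, 34, 46, 54, 65, 80, 89, 98, 107, 117, 131, 137, 144, 152, 159, 169, 179, 186, 209, 218]

Fragments:
  [0,11): 11 bp
  [11,25): 14 bp
  [25,34): 9 bp
  [34,46): 12 bp
  [46,54): 8 bp
  [54,65): 11 bp
  [65,80): 15 bp
  [80,89): 9 bp
  [89,98): 9 bp
  [98,107): 9 bp
  [107,117): 10 bp
  [117,131): 14 bp
  [131,137): 6 bp
  [137,144): 7 bp
  [144,152): 8 bp
  [152,159): 7 bp
  [159,169): 10 bp
  [169,179): 10 bp
  [179,186): 7 bp
  [186,209): 23 bp
  [209,218): 9 bp
  [218,222): 4 bp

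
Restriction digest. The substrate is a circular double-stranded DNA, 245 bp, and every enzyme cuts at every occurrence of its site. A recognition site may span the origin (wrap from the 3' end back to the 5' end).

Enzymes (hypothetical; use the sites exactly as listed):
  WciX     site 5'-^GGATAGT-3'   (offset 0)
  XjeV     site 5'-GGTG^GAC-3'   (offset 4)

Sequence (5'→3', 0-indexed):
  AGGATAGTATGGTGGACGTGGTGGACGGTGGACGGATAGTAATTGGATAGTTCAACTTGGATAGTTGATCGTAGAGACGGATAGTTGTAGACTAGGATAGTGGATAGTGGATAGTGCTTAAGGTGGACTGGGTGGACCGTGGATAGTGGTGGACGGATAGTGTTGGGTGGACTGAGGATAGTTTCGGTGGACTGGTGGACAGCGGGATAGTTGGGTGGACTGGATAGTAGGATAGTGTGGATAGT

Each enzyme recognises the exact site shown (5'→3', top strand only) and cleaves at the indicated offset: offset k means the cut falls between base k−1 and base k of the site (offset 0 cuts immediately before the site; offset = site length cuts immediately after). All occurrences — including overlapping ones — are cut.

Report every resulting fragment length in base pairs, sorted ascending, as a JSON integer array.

Site scan:
  WciX GGATAGT/0: at [1, 33, 44, 58, 78, 94, 101, 108, 140, 154, 175, 204, 221, 229, 238] ⇒ [1, 33, 44, 58, 78, 94, 101, 108, 140, 154, 175, 204, 221, 229, 238]
  XjeV GGTGGAC/4: at [10, 19, 26, 121, 130, 147, 165, 185, 193, 213] ⇒ [14, 23, 30, 125, 134, 151, 169, 189, 197, 217]

All cut coordinates (distinct, sorted): [1, 14, 23, 30, 33, 44, 58, 78, 94, 101, 108, 125, 134, 140, 151, 154, 169, 175, 189, 197, 204, 217, 221, 229, 238]

Fragments:
  1→14: 13 bp
  14→23: 9 bp
  23→30: 7 bp
  30→33: 3 bp
  33→44: 11 bp
  44→58: 14 bp
  58→78: 20 bp
  78→94: 16 bp
  94→101: 7 bp
  101→108: 7 bp
  108→125: 17 bp
  125→134: 9 bp
  134→140: 6 bp
  140→151: 11 bp
  151→154: 3 bp
  154→169: 15 bp
  169→175: 6 bp
  175→189: 14 bp
  189→197: 8 bp
  197→204: 7 bp
  204→217: 13 bp
  217→221: 4 bp
  221→229: 8 bp
  229→238: 9 bp
  238→1 (wrap): 245-238+1 = 8 bp

[3,3,4,6,6,7,7,7,7,8,8,8,9,9,9,11,11,13,13,14,14,15,16,17,20]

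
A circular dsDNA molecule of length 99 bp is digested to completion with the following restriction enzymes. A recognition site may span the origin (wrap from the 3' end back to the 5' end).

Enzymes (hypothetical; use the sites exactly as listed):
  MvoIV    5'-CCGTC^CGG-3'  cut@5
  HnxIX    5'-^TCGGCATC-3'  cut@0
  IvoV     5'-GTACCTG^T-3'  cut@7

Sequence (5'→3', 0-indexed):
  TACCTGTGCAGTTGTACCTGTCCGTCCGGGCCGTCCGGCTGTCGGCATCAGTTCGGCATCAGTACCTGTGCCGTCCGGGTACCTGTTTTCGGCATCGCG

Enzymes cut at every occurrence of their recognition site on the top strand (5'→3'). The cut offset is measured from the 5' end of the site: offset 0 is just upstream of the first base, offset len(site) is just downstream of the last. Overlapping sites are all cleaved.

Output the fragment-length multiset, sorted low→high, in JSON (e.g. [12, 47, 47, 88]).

[3,6,6,7,9,10,11,14,16,17]

Site scan:
  MvoIV CCGTCCGG/5: at [21, 30, 70] ⇒ [26, 35, 75]
  HnxIX TCGGCATC/0: at [41, 52, 88] ⇒ [41, 52, 88]
  IvoV GTACCTGT/7: at [13, 61, 78, 98] ⇒ [6, 20, 68, 85]

All cut coordinates (distinct, sorted): [6, 20, 26, 35, 41, 52, 68, 75, 85, 88]

Fragments:
  6→20: 14 bp
  20→26: 6 bp
  26→35: 9 bp
  35→41: 6 bp
  41→52: 11 bp
  52→68: 16 bp
  68→75: 7 bp
  75→85: 10 bp
  85→88: 3 bp
  88→6 (wrap): 99-88+6 = 17 bp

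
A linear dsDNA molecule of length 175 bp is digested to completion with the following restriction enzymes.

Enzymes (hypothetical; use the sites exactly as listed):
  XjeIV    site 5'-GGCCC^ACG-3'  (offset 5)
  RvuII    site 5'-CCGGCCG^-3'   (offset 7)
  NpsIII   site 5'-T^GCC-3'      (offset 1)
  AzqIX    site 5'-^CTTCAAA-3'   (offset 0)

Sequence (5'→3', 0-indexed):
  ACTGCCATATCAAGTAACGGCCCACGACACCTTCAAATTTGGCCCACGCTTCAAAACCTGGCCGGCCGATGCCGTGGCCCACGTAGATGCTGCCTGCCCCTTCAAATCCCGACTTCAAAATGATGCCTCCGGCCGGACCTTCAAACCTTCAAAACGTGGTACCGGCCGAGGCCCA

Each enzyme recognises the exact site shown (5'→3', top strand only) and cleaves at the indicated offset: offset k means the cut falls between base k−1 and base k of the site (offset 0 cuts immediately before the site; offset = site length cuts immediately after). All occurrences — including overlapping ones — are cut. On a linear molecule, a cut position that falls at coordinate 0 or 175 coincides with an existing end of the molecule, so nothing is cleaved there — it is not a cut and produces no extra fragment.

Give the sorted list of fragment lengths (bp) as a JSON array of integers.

Site scan:
  XjeIV GGCCCACG/5: at [18, 40, 75] ⇒ [23, 45, 80]
  RvuII CCGGCCG/7: at [61, 128, 161] ⇒ [68, 135, 168]
  NpsIII TGCC/1: at [2, 69, 90, 94, 123] ⇒ [3, 70, 91, 95, 124]
  AzqIX CTTCAAA/0: at [30, 48, 99, 112, 138, 146] ⇒ [30, 48, 99, 112, 138, 146]

Pooled cuts: [3, 23, 30, 45, 48, 68, 70, 80, 91, 95, 99, 112, 124, 135, 138, 146, 168]

Fragments:
  [0,3): 3 bp
  [3,23): 20 bp
  [23,30): 7 bp
  [30,45): 15 bp
  [45,48): 3 bp
  [48,68): 20 bp
  [68,70): 2 bp
  [70,80): 10 bp
  [80,91): 11 bp
  [91,95): 4 bp
  [95,99): 4 bp
  [99,112): 13 bp
  [112,124): 12 bp
  [124,135): 11 bp
  [135,138): 3 bp
  [138,146): 8 bp
  [146,168): 22 bp
  [168,175): 7 bp

[2,3,3,3,4,4,7,7,8,10,11,11,12,13,15,20,20,22]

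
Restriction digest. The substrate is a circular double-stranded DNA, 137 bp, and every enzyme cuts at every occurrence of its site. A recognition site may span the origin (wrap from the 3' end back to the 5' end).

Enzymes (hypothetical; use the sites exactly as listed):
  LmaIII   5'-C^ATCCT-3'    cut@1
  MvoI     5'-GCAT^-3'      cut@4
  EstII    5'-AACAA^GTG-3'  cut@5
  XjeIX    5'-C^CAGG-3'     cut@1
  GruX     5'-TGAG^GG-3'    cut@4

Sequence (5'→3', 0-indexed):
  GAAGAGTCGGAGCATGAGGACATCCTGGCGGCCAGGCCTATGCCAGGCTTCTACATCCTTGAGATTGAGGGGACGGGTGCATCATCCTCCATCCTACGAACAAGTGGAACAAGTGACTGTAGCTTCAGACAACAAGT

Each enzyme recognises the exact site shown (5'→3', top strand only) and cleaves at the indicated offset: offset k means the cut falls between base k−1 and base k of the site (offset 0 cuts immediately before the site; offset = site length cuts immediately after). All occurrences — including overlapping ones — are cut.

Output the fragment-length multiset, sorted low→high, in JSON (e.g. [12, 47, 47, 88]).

Per-enzyme occurrences:
  LmaIII (CATCCT, off=1): starts [20, 53, 82, 89] → cuts [21, 54, 83, 90]
  MvoI (GCAT, off=4): starts [11, 78] → cuts [15, 82]
  EstII (AACAAGTG, off=5): starts [98, 107, 130] → cuts [103, 112, 135]
  XjeIX (CCAGG, off=1): starts [31, 42] → cuts [32, 43]
  GruX (TGAGGG, off=4): starts [65] → cuts [69]

All cut coordinates (distinct, sorted): [15, 21, 32, 43, 54, 69, 82, 83, 90, 103, 112, 135]

Fragment lengths:
  15→21: 6 bp
  21→32: 11 bp
  32→43: 11 bp
  43→54: 11 bp
  54→69: 15 bp
  69→82: 13 bp
  82→83: 1 bp
  83→90: 7 bp
  90→103: 13 bp
  103→112: 9 bp
  112→135: 23 bp
  135→15 (wrap): 137-135+15 = 17 bp

[1,6,7,9,11,11,11,13,13,15,17,23]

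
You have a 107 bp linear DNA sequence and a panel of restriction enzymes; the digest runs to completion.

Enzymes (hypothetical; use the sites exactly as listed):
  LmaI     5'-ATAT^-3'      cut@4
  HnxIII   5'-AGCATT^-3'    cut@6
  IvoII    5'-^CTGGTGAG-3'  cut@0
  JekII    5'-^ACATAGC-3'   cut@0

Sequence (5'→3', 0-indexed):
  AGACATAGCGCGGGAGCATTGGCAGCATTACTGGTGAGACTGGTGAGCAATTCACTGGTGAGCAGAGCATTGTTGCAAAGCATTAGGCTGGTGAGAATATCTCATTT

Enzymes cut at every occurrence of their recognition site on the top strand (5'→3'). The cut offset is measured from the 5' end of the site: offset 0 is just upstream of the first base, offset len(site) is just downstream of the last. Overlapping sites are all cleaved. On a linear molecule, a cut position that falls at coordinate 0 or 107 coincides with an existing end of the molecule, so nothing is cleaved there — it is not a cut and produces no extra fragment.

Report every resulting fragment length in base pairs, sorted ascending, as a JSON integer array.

[1,2,3,7,9,9,13,13,15,17,18]

Per-enzyme occurrences:
  LmaI (ATAT, off=4): starts [96] → cuts [100]
  HnxIII (AGCATT, off=6): starts [14, 23, 65, 78] → cuts [20, 29, 71, 84]
  IvoII (CTGGTGAG, off=0): starts [30, 39, 54, 87] → cuts [30, 39, 54, 87]
  JekII (ACATAGC, off=0): starts [2] → cuts [2]

All cut coordinates (distinct, sorted): [2, 20, 29, 30, 39, 54, 71, 84, 87, 100]

Fragment lengths:
  [0,2): 2 bp
  [2,20): 18 bp
  [20,29): 9 bp
  [29,30): 1 bp
  [30,39): 9 bp
  [39,54): 15 bp
  [54,71): 17 bp
  [71,84): 13 bp
  [84,87): 3 bp
  [87,100): 13 bp
  [100,107): 7 bp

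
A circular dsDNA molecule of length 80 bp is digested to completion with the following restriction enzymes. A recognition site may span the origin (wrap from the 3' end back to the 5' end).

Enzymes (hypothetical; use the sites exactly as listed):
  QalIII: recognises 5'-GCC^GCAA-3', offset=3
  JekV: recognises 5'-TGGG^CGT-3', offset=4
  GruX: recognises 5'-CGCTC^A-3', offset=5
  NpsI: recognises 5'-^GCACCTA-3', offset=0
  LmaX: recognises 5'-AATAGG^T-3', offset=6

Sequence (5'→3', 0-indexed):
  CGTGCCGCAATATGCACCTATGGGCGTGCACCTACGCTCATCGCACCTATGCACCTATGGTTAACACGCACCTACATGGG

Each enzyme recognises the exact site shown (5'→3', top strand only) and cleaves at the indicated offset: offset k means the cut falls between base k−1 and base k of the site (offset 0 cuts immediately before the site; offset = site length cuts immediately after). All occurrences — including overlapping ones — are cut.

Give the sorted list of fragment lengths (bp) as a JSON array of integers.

[3,3,6,7,8,11,12,13,17]

Site scan:
  QalIII (GCCGCAA, off=3): starts [3] → cuts [6]
  JekV (TGGGCGT, off=4): starts [20, 76] → cuts [0, 24]
  GruX (CGCTCA, off=5): starts [34] → cuts [39]
  NpsI (GCACCTA, off=0): starts [13, 27, 42, 50, 67] → cuts [13, 27, 42, 50, 67]
  LmaX (AATAGGT, off=6): no sites

All cut coordinates (distinct, sorted): [0, 6, 13, 24, 27, 39, 42, 50, 67]

Fragment lengths:
  0→6: 6 bp
  6→13: 7 bp
  13→24: 11 bp
  24→27: 3 bp
  27→39: 12 bp
  39→42: 3 bp
  42→50: 8 bp
  50→67: 17 bp
  67→0 (wrap): 80-67+0 = 13 bp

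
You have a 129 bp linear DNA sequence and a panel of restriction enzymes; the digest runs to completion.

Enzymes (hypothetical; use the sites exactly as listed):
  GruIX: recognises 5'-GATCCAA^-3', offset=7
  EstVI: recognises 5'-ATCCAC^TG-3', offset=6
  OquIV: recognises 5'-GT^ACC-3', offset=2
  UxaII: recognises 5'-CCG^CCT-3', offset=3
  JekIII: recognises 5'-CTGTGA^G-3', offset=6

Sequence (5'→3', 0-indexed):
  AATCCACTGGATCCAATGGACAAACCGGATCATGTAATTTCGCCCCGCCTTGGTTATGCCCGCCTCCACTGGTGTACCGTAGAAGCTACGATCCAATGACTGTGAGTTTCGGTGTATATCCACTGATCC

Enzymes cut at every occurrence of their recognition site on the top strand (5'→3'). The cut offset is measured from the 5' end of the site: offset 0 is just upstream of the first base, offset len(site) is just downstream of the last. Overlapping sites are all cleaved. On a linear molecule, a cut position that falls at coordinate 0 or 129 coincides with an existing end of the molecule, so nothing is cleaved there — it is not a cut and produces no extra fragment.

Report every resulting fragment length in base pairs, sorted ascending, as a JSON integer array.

Scan for sites:
  GruIX (GATCCAA, off=7): starts [9, 89] → cuts [16, 96]
  EstVI (ATCCACTG, off=6): starts [1, 117] → cuts [7, 123]
  OquIV (GTACC, off=2): starts [73] → cuts [75]
  UxaII (CCGCCT, off=3): starts [44, 59] → cuts [47, 62]
  JekIII (CTGTGAG, off=6): starts [99] → cuts [105]

Pooled cuts: [7, 16, 47, 62, 75, 96, 105, 123]

Fragments:
  [0,7): 7 bp
  [7,16): 9 bp
  [16,47): 31 bp
  [47,62): 15 bp
  [62,75): 13 bp
  [75,96): 21 bp
  [96,105): 9 bp
  [105,123): 18 bp
  [123,129): 6 bp

[6,7,9,9,13,15,18,21,31]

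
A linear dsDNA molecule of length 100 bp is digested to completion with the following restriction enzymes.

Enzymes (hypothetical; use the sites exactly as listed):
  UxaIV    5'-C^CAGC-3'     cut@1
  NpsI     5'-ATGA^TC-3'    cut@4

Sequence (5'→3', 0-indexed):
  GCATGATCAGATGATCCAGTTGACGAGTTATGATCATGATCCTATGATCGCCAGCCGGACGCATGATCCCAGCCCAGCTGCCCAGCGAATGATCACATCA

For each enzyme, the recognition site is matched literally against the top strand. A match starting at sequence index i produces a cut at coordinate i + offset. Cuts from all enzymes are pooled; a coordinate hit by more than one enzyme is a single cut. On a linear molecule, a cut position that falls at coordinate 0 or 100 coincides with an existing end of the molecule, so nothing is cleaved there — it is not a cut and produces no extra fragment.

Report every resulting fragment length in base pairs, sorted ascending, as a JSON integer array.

[3,4,5,6,6,8,8,8,8,10,15,19]

Per-enzyme occurrences:
  UxaIV CCAGC/1: at [50, 68, 73, 81] ⇒ [51, 69, 74, 82]
  NpsI ATGATC/4: at [2, 10, 29, 35, 43, 62, 88] ⇒ [6, 14, 33, 39, 47, 66, 92]

Pooled cuts: [6, 14, 33, 39, 47, 51, 66, 69, 74, 82, 92]

Fragments:
  [0,6): 6 bp
  [6,14): 8 bp
  [14,33): 19 bp
  [33,39): 6 bp
  [39,47): 8 bp
  [47,51): 4 bp
  [51,66): 15 bp
  [66,69): 3 bp
  [69,74): 5 bp
  [74,82): 8 bp
  [82,92): 10 bp
  [92,100): 8 bp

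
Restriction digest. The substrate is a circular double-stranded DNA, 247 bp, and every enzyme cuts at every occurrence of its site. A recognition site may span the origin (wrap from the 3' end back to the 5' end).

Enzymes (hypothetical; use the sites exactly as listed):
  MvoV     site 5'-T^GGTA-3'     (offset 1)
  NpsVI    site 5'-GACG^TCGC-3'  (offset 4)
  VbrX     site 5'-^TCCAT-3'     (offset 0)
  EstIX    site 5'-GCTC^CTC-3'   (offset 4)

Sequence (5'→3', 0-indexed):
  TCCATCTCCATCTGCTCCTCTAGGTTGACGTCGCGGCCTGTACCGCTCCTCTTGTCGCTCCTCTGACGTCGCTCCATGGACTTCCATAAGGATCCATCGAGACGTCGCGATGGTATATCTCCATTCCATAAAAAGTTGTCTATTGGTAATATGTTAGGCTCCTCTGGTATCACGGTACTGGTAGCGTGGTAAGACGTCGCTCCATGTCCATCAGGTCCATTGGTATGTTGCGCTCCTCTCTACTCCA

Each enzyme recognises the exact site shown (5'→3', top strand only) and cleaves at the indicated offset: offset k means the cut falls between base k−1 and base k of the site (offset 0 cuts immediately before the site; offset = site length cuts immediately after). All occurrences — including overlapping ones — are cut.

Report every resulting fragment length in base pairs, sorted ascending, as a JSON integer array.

Site scan:
  MvoV (TGGTA, off=1): starts [110, 143, 164, 178, 186, 220] → cuts [111, 144, 165, 179, 187, 221]
  NpsVI (GACGTCGC, off=4): starts [26, 64, 100, 192] → cuts [30, 68, 104, 196]
  VbrX (TCCAT, off=0): starts [0, 6, 72, 82, 92, 119, 124, 200, 206, 215, 243] → cuts [0, 6, 72, 82, 92, 119, 124, 200, 206, 215, 243]
  EstIX (GCTCCTC, off=4): starts [13, 44, 56, 157, 231] → cuts [17, 48, 60, 161, 235]

Pooled cuts: [0, 6, 17, 30, 48, 60, 68, 72, 82, 92, 104, 111, 119, 124, 144, 161, 165, 179, 187, 196, 200, 206, 215, 221, 235, 243]

Fragment lengths:
  0→6: 6 bp
  6→17: 11 bp
  17→30: 13 bp
  30→48: 18 bp
  48→60: 12 bp
  60→68: 8 bp
  68→72: 4 bp
  72→82: 10 bp
  82→92: 10 bp
  92→104: 12 bp
  104→111: 7 bp
  111→119: 8 bp
  119→124: 5 bp
  124→144: 20 bp
  144→161: 17 bp
  161→165: 4 bp
  165→179: 14 bp
  179→187: 8 bp
  187→196: 9 bp
  196→200: 4 bp
  200→206: 6 bp
  206→215: 9 bp
  215→221: 6 bp
  221→235: 14 bp
  235→243: 8 bp
  243→0 (wrap): 247-243+0 = 4 bp

[4,4,4,4,5,6,6,6,7,8,8,8,8,9,9,10,10,11,12,12,13,14,14,17,18,20]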